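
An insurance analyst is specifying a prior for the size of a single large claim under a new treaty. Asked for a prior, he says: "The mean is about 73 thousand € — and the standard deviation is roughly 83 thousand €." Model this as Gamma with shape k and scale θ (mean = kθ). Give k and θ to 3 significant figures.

For Gamma(k, scale θ): mean = kθ, variance = kθ², so CV = 1/√k.
CV = SD/mean = 83/73 = 1.137, hence k = 1/CV² = 0.774.
Then θ = mean/k = 73/0.774 = 94.4.

k ≈ 0.774, θ ≈ 94.4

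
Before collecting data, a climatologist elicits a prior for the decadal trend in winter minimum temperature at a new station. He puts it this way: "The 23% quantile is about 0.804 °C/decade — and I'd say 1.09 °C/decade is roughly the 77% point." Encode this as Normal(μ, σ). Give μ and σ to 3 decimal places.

The p-quantile of Normal(μ,σ) is μ + z_p·σ, with z_{0.23} = -0.7388 and z_{0.77} = 0.7388.
Eliminate σ: μ = (z₂·x₁ − z₁·x₂)/(z₂ − z₁) = (0.7388·0.804 − (-0.7388)·1.09)/1.478 = 0.947.
Then σ = (x₂ − x₁)/(z₂ − z₁) = (1.09 − 0.804)/1.478 = 0.194.

μ = 0.947, σ = 0.194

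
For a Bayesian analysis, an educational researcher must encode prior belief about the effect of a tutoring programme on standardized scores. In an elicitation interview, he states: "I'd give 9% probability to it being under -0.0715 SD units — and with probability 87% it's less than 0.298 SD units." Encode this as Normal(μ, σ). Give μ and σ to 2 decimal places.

For Normal(μ,σ), the p-quantile is μ + z_p·σ. Here z_{0.09} = -1.341, z_{0.87} = 1.126.
So -0.0715 = μ − 1.341σ and 0.298 = μ + 1.126σ.
Subtracting: σ = (0.298 − -0.0715)/(1.126 − (-1.341)) = 0.15.
Then μ = -0.0715 − (-1.341)·0.15 = 0.13.

μ = 0.13, σ = 0.15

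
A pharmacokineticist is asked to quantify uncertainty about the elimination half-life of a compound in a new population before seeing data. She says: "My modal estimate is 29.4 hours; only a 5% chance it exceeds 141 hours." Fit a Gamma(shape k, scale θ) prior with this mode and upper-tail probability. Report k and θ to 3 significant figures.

k ≈ 1.98, θ ≈ 29.9

Gamma(k,θ) with k>1 has mode (k−1)θ, so θ = 29.4/(k−1).
Need P(X < 141) = 0.95 with θ tied to k this way. Start at k = 2, θ = 29.4: P(X<141) ≈ 0.952.
Too high — lower k to spread out. Iterating converges to k ≈ 1.98.
Then θ = 29.4/(1.98−1) ≈ 29.9.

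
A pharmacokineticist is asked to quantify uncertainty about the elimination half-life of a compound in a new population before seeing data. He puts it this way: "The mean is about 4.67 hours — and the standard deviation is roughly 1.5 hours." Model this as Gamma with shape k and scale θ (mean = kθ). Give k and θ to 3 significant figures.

For Gamma(k, scale θ): mean = kθ, variance = kθ², so CV = 1/√k.
CV = SD/mean = 1.5/4.67 = 0.3212, hence k = 1/CV² = 9.69.
Then θ = mean/k = 4.67/9.69 = 0.482.

k ≈ 9.69, θ ≈ 0.482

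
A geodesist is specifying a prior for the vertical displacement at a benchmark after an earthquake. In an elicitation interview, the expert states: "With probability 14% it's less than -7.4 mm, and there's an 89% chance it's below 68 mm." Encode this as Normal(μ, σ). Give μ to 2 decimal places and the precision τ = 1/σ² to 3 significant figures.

μ = 27.91, τ = 0.000936

For Normal(μ,σ), the p-quantile is μ + z_p·σ. Here z_{0.14} = -1.08, z_{0.89} = 1.227.
So -7.4 = μ − 1.08σ and 68 = μ + 1.227σ.
Subtracting: σ = (68 − -7.4)/(1.227 − (-1.08)) = 32.69.
Then μ = -7.4 − (-1.08)·32.69 = 27.91.
Precision τ = 1/σ² = 1/32.69² = 0.000936.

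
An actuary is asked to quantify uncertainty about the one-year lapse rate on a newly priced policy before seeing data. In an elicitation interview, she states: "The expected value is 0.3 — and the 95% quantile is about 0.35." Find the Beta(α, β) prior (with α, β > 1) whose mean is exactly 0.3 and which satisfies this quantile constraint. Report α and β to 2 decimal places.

With mean 0.3 fixed, write α = 0.3s, β = 0.7s where s = α+β.
Need P(θ < 0.35) = 0.95 under Beta(0.3s, 0.7s). Normal approximation: (q−m)/√(m(1−m)/s) ≈ z_{0.95} = 1.64, so s ≈ 0.3·0.7·(1.64)²/(0.35−0.3)² = 227.3.
At s = 227.3: P(θ<0.35) ≈ 0.947. Adjusting to match 0.95 gives s ≈ 235.29.
So α = 0.3·235.29 ≈ 70.59, β = 0.7·235.29 ≈ 164.71.

α ≈ 70.59, β ≈ 164.71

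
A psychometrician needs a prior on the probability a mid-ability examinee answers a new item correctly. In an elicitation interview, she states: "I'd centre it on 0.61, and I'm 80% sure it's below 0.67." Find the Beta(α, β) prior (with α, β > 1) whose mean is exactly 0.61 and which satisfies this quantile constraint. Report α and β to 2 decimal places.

With mean 0.61 fixed, write α = 0.61s, β = 0.39s where s = α+β.
Need P(θ < 0.67) = 0.8 under Beta(0.61s, 0.39s). Normal approximation: (q−m)/√(m(1−m)/s) ≈ z_{0.8} = 0.842, so s ≈ 0.61·0.39·(0.842)²/(0.67−0.61)² = 46.8.
At s = 46.8: P(θ<0.67) ≈ 0.798. Adjusting to match 0.8 gives s ≈ 47.57.
So α = 0.61·47.57 ≈ 29.02, β = 0.39·47.57 ≈ 18.55.

α ≈ 29.02, β ≈ 18.55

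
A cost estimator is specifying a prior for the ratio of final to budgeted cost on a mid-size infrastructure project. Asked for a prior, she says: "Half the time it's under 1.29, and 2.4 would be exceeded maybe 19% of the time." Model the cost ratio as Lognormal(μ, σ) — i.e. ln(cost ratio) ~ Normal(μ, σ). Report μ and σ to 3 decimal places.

If T ~ Lognormal(μ,σ) then ln T ~ Normal(μ,σ), so the p-quantile of ln T is μ + z_p·σ.
ln(1.29) = 0.2546 and ln(2.4) = 0.8755; z_{0.5} = 0, z_{0.81} = 0.8779.
σ = (0.8755 − 0.2546)/(0.8779 − (0)) = 0.707.
μ = 0.2546 − (0)·0.707 = 0.255.

μ ≈ 0.255, σ ≈ 0.707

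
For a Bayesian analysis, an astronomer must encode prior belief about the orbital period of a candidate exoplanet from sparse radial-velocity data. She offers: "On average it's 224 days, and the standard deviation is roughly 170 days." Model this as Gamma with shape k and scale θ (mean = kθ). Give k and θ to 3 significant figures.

For Gamma(k, scale θ): mean = kθ, variance = kθ², so CV = 1/√k.
CV = SD/mean = 170/224 = 0.7589, hence k = 1/CV² = 1.74.
Then θ = mean/k = 224/1.74 = 129.

k ≈ 1.74, θ ≈ 129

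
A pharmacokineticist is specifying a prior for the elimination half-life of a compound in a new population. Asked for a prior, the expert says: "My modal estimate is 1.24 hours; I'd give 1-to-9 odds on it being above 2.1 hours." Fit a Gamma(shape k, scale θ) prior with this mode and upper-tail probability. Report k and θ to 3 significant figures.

k ≈ 7.82, θ ≈ 0.182

Gamma(k,θ) with k>1 has mode (k−1)θ, so θ = 1.24/(k−1).
Need P(X < 2.1) = 0.9 with θ tied to k this way. Start at k = 2, θ = 1.24: P(X<2.1) ≈ 0.505.
Too low — raise k to concentrate. Iterating converges to k ≈ 7.82.
Then θ = 1.24/(7.82−1) ≈ 0.182.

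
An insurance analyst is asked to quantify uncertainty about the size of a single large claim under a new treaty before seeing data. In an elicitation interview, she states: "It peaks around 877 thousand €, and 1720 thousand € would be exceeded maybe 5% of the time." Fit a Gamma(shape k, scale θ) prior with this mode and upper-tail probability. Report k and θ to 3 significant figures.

Gamma(k,θ) with k>1 has mode (k−1)θ, so θ = 877/(k−1).
Need P(X < 1720) = 0.95 with θ tied to k this way. Start at k = 2, θ = 877: P(X<1720) ≈ 0.583.
Too low — raise k to concentrate. Iterating converges to k ≈ 7.12.
Then θ = 877/(7.12−1) ≈ 143.

k ≈ 7.12, θ ≈ 143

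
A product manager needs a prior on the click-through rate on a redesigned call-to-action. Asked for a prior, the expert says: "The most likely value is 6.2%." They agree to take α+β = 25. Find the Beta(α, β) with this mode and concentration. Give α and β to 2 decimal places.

α = 2.43, β = 22.57

For α,β > 1 the Beta mode is (α−1)/(α+β−2). With α+β = 25, the mode is (α−1)/23.
Set (α−1)/23 = 0.062 → α = 1 + 0.062·23 = 2.43.
β = 25 − α = 22.57.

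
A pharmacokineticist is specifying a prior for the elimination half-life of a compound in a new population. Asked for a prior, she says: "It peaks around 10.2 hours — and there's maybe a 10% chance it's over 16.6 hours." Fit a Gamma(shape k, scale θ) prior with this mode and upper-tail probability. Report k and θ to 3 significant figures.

Gamma(k,θ) with k>1 has mode (k−1)θ, so θ = 10.2/(k−1).
Need P(X < 16.6) = 0.9 with θ tied to k this way. Start at k = 2, θ = 10.2: P(X<16.6) ≈ 0.484.
Too low — raise k to concentrate. Iterating converges to k ≈ 8.94.
Then θ = 10.2/(8.94−1) ≈ 1.28.

k ≈ 8.94, θ ≈ 1.28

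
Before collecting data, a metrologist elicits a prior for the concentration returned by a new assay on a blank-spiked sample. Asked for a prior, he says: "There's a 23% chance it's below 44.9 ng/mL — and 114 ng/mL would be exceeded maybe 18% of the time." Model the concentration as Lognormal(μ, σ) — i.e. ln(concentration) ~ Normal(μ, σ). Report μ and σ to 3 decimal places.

If T ~ Lognormal(μ,σ) then ln T ~ Normal(μ,σ), so the p-quantile of ln T is μ + z_p·σ.
ln(44.9) = 3.804 and ln(114) = 4.736; z_{0.23} = -0.7388, z_{0.82} = 0.9154.
σ = (4.736 − 3.804)/(0.9154 − (-0.7388)) = 0.563.
μ = 3.804 − (-0.7388)·0.563 = 4.221.

μ ≈ 4.221, σ ≈ 0.563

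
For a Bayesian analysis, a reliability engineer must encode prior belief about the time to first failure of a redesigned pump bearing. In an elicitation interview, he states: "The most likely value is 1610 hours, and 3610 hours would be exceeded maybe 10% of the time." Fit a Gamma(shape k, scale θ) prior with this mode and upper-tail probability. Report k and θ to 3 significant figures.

Gamma(k,θ) with k>1 has mode (k−1)θ, so θ = 1610/(k−1).
Need P(X < 3610) = 0.9 with θ tied to k this way. Start at k = 2, θ = 1610: P(X<3610) ≈ 0.656.
Too low — raise k to concentrate. Iterating converges to k ≈ 3.95.
Then θ = 1610/(3.95−1) ≈ 546.

k ≈ 3.95, θ ≈ 546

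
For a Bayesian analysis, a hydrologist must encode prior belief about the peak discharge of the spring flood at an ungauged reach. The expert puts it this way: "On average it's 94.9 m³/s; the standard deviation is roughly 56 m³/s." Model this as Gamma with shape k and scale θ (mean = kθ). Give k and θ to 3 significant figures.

For Gamma(k, scale θ): mean = kθ, variance = kθ², so CV = 1/√k.
CV = SD/mean = 56/94.9 = 0.5901, hence k = 1/CV² = 2.87.
Then θ = mean/k = 94.9/2.87 = 33.

k ≈ 2.87, θ ≈ 33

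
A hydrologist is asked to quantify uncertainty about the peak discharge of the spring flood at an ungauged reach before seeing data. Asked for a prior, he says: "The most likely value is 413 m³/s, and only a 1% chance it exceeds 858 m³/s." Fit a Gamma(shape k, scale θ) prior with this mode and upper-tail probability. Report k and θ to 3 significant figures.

Gamma(k,θ) with k>1 has mode (k−1)θ, so θ = 413/(k−1).
Need P(X < 858) = 0.99 with θ tied to k this way. Start at k = 2, θ = 413: P(X<858) ≈ 0.615.
Too low — raise k to concentrate. Iterating converges to k ≈ 10.1.
Then θ = 413/(10.1−1) ≈ 45.3.

k ≈ 10.1, θ ≈ 45.3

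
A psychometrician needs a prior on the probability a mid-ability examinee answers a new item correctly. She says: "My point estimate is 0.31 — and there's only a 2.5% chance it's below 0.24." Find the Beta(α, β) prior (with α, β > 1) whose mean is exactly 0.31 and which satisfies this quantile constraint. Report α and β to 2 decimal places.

α ≈ 48.23, β ≈ 107.35

With mean 0.31 fixed, write α = 0.31s, β = 0.69s where s = α+β.
Need P(θ < 0.24) = 0.025 under Beta(0.31s, 0.69s). Normal approximation: (q−m)/√(m(1−m)/s) ≈ z_{0.025} = -1.96, so s ≈ 0.31·0.69·(-1.96)²/(0.24−0.31)² = 167.7.
At s = 167.7: P(θ<0.24) ≈ 0.021. Adjusting to match 0.025 gives s ≈ 155.59.
So α = 0.31·155.59 ≈ 48.23, β = 0.69·155.59 ≈ 107.35.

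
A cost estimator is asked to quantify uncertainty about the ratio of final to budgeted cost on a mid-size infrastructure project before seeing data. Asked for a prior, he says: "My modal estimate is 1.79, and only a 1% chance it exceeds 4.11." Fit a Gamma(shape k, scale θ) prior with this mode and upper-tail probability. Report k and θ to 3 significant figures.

k ≈ 7.92, θ ≈ 0.259

Gamma(k,θ) with k>1 has mode (k−1)θ, so θ = 1.79/(k−1).
Need P(X < 4.11) = 0.99 with θ tied to k this way. Start at k = 2, θ = 1.79: P(X<4.11) ≈ 0.668.
Too low — raise k to concentrate. Iterating converges to k ≈ 7.92.
Then θ = 1.79/(7.92−1) ≈ 0.259.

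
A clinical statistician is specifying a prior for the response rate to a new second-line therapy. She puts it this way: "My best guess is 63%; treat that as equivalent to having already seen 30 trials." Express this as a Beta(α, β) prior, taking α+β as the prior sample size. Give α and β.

α = 18.9, β = 11.1

Under the effective-sample-size interpretation, Beta(α, β) has prior mean α/(α+β) and prior sample size α+β.
So α+β = 30 and α/(α+β) = 0.63, giving α = 0.63·30 = 18.9 and β = 30 − 18.9 = 11.1.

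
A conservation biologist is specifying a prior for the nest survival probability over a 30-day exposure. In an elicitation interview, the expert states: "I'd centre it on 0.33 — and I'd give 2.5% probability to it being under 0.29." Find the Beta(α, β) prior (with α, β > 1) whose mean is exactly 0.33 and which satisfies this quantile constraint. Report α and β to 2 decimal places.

With mean 0.33 fixed, write α = 0.33s, β = 0.67s where s = α+β.
Need P(θ < 0.29) = 0.025 under Beta(0.33s, 0.67s). Normal approximation: (q−m)/√(m(1−m)/s) ≈ z_{0.025} = -1.96, so s ≈ 0.33·0.67·(-1.96)²/(0.29−0.33)² = 530.8.
At s = 530.8: P(θ<0.29) ≈ 0.023. Adjusting to match 0.025 gives s ≈ 513.05.
So α = 0.33·513.05 ≈ 169.31, β = 0.67·513.05 ≈ 343.74.

α ≈ 169.31, β ≈ 343.74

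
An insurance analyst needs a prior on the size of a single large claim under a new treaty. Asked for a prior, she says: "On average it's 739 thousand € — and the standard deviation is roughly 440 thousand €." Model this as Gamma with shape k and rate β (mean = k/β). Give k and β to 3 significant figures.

k ≈ 2.82, β ≈ 0.00382

For Gamma(k, rate β): mean = k/β, variance = k/β², so CV = 1/√k.
CV = SD/mean = 440/739 = 0.5954, hence k = 1/CV² = 2.82.
Then β = k/mean = 2.82/739 = 0.00382.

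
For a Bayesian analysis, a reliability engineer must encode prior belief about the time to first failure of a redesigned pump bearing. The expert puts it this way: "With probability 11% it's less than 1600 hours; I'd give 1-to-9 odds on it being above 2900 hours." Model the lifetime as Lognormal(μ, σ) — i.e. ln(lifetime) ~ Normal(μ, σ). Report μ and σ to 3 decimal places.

μ ≈ 7.669, σ ≈ 0.237

If T ~ Lognormal(μ,σ) then ln T ~ Normal(μ,σ), so the p-quantile of ln T is μ + z_p·σ.
ln(1600) = 7.378 and ln(2900) = 7.972; z_{0.11} = -1.227, z_{0.9} = 1.282.
σ = (7.972 − 7.378)/(1.282 − (-1.227)) = 0.237.
μ = 7.378 − (-1.227)·0.237 = 7.669.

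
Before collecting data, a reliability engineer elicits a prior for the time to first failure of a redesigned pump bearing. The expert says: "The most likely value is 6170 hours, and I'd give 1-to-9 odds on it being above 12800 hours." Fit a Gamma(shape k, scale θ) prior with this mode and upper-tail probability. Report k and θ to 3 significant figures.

k ≈ 4.61, θ ≈ 1710

Gamma(k,θ) with k>1 has mode (k−1)θ, so θ = 6170/(k−1).
Need P(X < 12800) = 0.9 with θ tied to k this way. Start at k = 2, θ = 6170: P(X<12800) ≈ 0.614.
Too low — raise k to concentrate. Iterating converges to k ≈ 4.61.
Then θ = 6170/(4.61−1) ≈ 1710.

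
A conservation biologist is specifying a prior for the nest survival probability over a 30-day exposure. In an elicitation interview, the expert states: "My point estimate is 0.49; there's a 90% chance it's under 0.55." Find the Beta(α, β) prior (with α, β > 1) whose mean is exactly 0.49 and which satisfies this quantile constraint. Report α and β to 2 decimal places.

With mean 0.49 fixed, write α = 0.49s, β = 0.51s where s = α+β.
Need P(θ < 0.55) = 0.9 under Beta(0.49s, 0.51s). Normal approximation: (q−m)/√(m(1−m)/s) ≈ z_{0.9} = 1.28, so s ≈ 0.49·0.51·(1.28)²/(0.55−0.49)² = 114.0.
At s = 114.0: P(θ<0.55) ≈ 0.900. Adjusting to match 0.9 gives s ≈ 113.83.
So α = 0.49·113.83 ≈ 55.78, β = 0.51·113.83 ≈ 58.05.

α ≈ 55.78, β ≈ 58.05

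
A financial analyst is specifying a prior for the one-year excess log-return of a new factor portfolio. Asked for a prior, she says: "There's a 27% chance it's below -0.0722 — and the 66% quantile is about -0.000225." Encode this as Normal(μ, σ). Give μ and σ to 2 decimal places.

μ = -0.03, σ = 0.07

The p-quantile of Normal(μ,σ) is μ + z_p·σ, with z_{0.27} = -0.6128 and z_{0.66} = 0.4125.
Eliminate σ: μ = (z₂·x₁ − z₁·x₂)/(z₂ − z₁) = (0.4125·-0.0722 − (-0.6128)·-0.000225)/1.025 = -0.03.
Then σ = (x₂ − x₁)/(z₂ − z₁) = (-0.000225 − -0.0722)/1.025 = 0.07.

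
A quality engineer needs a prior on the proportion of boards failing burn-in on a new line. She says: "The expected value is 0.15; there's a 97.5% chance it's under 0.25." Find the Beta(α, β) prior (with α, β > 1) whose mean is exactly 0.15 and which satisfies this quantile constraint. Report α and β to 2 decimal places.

α ≈ 8.97, β ≈ 50.81

With mean 0.15 fixed, write α = 0.15s, β = 0.85s where s = α+β.
Need P(θ < 0.25) = 0.975 under Beta(0.15s, 0.85s). Normal approximation: (q−m)/√(m(1−m)/s) ≈ z_{0.975} = 1.96, so s ≈ 0.15·0.85·(1.96)²/(0.25−0.15)² = 49.0.
At s = 49.0: P(θ<0.25) ≈ 0.963. Adjusting to match 0.975 gives s ≈ 59.78.
So α = 0.15·59.78 ≈ 8.97, β = 0.85·59.78 ≈ 50.81.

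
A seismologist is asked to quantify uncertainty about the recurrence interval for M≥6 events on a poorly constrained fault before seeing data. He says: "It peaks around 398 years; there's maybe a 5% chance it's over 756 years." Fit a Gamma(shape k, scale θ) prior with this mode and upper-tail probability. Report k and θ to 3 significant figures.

Gamma(k,θ) with k>1 has mode (k−1)θ, so θ = 398/(k−1).
Need P(X < 756) = 0.95 with θ tied to k this way. Start at k = 2, θ = 398: P(X<756) ≈ 0.566.
Too low — raise k to concentrate. Iterating converges to k ≈ 7.75.
Then θ = 398/(7.75−1) ≈ 58.9.

k ≈ 7.75, θ ≈ 58.9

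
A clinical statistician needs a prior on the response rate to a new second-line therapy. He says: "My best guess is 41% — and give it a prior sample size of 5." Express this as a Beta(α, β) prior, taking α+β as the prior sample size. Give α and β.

Under the effective-sample-size interpretation, Beta(α, β) has prior mean α/(α+β) and prior sample size α+β.
So α+β = 5 and α/(α+β) = 0.41, giving α = 0.41·5 = 2.05 and β = 5 − 2.05 = 2.95.

α = 2.05, β = 2.95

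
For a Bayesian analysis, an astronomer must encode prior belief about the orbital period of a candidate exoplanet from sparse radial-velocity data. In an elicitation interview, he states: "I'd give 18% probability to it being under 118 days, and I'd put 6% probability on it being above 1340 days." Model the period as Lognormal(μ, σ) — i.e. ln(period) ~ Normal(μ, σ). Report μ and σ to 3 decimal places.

If T ~ Lognormal(μ,σ) then ln T ~ Normal(μ,σ), so the p-quantile of ln T is μ + z_p·σ.
ln(118) = 4.771 and ln(1340) = 7.2; z_{0.18} = -0.9154, z_{0.94} = 1.555.
σ = (7.2 − 4.771)/(1.555 − (-0.9154)) = 0.984.
μ = 4.771 − (-0.9154)·0.984 = 5.671.

μ ≈ 5.671, σ ≈ 0.984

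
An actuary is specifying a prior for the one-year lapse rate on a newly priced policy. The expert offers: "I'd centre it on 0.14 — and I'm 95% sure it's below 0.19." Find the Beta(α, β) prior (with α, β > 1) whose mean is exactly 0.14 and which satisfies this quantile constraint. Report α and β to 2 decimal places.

With mean 0.14 fixed, write α = 0.14s, β = 0.86s where s = α+β.
Need P(θ < 0.19) = 0.95 under Beta(0.14s, 0.86s). Normal approximation: (q−m)/√(m(1−m)/s) ≈ z_{0.95} = 1.64, so s ≈ 0.14·0.86·(1.64)²/(0.19−0.14)² = 130.3.
At s = 130.3: P(θ<0.19) ≈ 0.941. Adjusting to match 0.95 gives s ≈ 144.56.
So α = 0.14·144.56 ≈ 20.24, β = 0.86·144.56 ≈ 124.32.

α ≈ 20.24, β ≈ 124.32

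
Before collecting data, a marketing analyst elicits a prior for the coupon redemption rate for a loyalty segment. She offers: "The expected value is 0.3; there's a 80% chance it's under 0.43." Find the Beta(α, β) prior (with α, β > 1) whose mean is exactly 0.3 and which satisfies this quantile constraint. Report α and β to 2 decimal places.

With mean 0.3 fixed, write α = 0.3s, β = 0.7s where s = α+β.
Need P(θ < 0.43) = 0.8 under Beta(0.3s, 0.7s). Normal approximation: (q−m)/√(m(1−m)/s) ≈ z_{0.8} = 0.842, so s ≈ 0.3·0.7·(0.842)²/(0.43−0.3)² = 8.8.
At s = 8.8: P(θ<0.43) ≈ 0.808. Adjusting to match 0.8 gives s ≈ 8.13.
So α = 0.3·8.13 ≈ 2.44, β = 0.7·8.13 ≈ 5.69.

α ≈ 2.44, β ≈ 5.69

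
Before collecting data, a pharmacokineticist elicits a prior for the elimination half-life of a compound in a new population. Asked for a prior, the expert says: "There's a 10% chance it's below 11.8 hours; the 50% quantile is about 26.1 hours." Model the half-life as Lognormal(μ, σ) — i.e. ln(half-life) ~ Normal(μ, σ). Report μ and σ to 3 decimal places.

μ ≈ 3.262, σ ≈ 0.619

If T ~ Lognormal(μ,σ) then ln T ~ Normal(μ,σ), so the p-quantile of ln T is μ + z_p·σ.
ln(11.8) = 2.468 and ln(26.1) = 3.262; z_{0.1} = -1.282, z_{0.5} = 0.
σ = (3.262 − 2.468)/(0 − (-1.282)) = 0.619.
μ = 2.468 − (-1.282)·0.619 = 3.262.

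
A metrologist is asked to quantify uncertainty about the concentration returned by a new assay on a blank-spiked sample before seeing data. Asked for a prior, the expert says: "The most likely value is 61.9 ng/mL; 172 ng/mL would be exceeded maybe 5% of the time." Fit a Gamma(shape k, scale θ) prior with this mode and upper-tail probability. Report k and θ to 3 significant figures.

k ≈ 3.57, θ ≈ 24.1

Gamma(k,θ) with k>1 has mode (k−1)θ, so θ = 61.9/(k−1).
Need P(X < 172) = 0.95 with θ tied to k this way. Start at k = 2, θ = 61.9: P(X<172) ≈ 0.765.
Too low — raise k to concentrate. Iterating converges to k ≈ 3.57.
Then θ = 61.9/(3.57−1) ≈ 24.1.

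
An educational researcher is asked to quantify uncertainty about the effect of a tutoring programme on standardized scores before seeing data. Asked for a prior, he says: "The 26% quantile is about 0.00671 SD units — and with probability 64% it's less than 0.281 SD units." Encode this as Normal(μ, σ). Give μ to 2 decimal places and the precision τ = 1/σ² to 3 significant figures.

For Normal(μ,σ), the p-quantile is μ + z_p·σ. Here z_{0.26} = -0.6433, z_{0.64} = 0.3585.
So 0.00671 = μ − 0.6433σ and 0.281 = μ + 0.3585σ.
Subtracting: σ = (0.281 − 0.00671)/(0.3585 − (-0.6433)) = 0.27.
Then μ = 0.00671 − (-0.6433)·0.27 = 0.18.
Precision τ = 1/σ² = 1/0.2738² = 13.3.

μ = 0.18, τ = 13.3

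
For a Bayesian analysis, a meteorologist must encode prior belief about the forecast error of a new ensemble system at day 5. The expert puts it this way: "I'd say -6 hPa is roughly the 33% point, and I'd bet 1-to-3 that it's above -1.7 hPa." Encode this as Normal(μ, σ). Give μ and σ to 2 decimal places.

The p-quantile of Normal(μ,σ) is μ + z_p·σ, with z_{0.33} = -0.4399 and z_{0.75} = 0.6745.
Eliminate σ: μ = (z₂·x₁ − z₁·x₂)/(z₂ − z₁) = (0.6745·-6 − (-0.4399)·-1.7)/1.114 = -4.30.
Then σ = (x₂ − x₁)/(z₂ − z₁) = (-1.7 − -6)/1.114 = 3.86.

μ = -4.30, σ = 3.86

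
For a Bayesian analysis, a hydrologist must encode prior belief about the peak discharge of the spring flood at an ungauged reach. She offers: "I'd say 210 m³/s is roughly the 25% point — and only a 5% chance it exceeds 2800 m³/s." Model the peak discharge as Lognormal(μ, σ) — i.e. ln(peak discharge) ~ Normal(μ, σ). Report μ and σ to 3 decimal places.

μ ≈ 6.100, σ ≈ 1.117

If T ~ Lognormal(μ,σ) then ln T ~ Normal(μ,σ), so the p-quantile of ln T is μ + z_p·σ.
ln(210) = 5.347 and ln(2800) = 7.937; z_{0.25} = -0.6745, z_{0.95} = 1.645.
σ = (7.937 − 5.347)/(1.645 − (-0.6745)) = 1.117.
μ = 5.347 − (-0.6745)·1.117 = 6.100.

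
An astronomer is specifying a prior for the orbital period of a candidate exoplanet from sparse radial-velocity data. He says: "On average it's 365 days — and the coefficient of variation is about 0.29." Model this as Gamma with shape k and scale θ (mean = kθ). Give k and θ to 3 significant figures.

k ≈ 11.9, θ ≈ 30.7

For Gamma(k, scale θ): mean = kθ, variance = kθ², so CV = 1/√k.
CV = 0.29, hence k = 1/CV² = 11.9.
Then θ = mean/k = 365/11.9 = 30.7.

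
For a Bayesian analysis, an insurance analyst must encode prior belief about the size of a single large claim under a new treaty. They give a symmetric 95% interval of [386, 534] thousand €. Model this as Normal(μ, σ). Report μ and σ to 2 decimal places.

A symmetric 95% interval runs μ ± z·σ with z = 1.96.
Half-width = 74, so σ = 74/1.96 = 37.76.
μ is the interval midpoint, 460.00.

μ = 460.00, σ = 37.76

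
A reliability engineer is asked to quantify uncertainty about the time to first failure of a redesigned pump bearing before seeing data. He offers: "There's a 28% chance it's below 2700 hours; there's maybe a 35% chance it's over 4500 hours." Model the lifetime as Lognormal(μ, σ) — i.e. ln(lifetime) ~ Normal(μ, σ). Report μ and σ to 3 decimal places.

μ ≈ 8.209, σ ≈ 0.528

If T ~ Lognormal(μ,σ) then ln T ~ Normal(μ,σ), so the p-quantile of ln T is μ + z_p·σ.
ln(2700) = 7.901 and ln(4500) = 8.412; z_{0.28} = -0.5828, z_{0.65} = 0.3853.
σ = (8.412 − 7.901)/(0.3853 − (-0.5828)) = 0.528.
μ = 7.901 − (-0.5828)·0.528 = 8.209.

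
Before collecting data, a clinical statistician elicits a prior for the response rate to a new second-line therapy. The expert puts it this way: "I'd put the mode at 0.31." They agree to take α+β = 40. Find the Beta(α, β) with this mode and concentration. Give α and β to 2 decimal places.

For α,β > 1 the Beta mode is (α−1)/(α+β−2). With α+β = 40, the mode is (α−1)/38.
Set (α−1)/38 = 0.31 → α = 1 + 0.31·38 = 12.78.
β = 40 − α = 27.22.

α = 12.78, β = 27.22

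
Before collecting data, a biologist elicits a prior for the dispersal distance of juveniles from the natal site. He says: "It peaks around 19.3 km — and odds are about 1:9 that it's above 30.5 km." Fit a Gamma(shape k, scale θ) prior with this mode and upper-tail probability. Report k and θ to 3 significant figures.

Gamma(k,θ) with k>1 has mode (k−1)θ, so θ = 19.3/(k−1).
Need P(X < 30.5) = 0.9 with θ tied to k this way. Start at k = 2, θ = 19.3: P(X<30.5) ≈ 0.469.
Too low — raise k to concentrate. Iterating converges to k ≈ 9.96.
Then θ = 19.3/(9.96−1) ≈ 2.16.

k ≈ 9.96, θ ≈ 2.16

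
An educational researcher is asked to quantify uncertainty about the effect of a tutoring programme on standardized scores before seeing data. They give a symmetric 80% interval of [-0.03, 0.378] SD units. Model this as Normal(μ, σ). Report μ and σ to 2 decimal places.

μ = 0.17, σ = 0.16

A symmetric 80% interval runs μ ± z·σ with z = 1.282.
Half-width = 0.204, so σ = 0.204/1.282 = 0.16.
μ is the interval midpoint, 0.17.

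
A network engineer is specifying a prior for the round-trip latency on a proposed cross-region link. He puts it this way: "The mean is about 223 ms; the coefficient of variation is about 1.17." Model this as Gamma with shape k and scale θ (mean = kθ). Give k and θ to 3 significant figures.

For Gamma(k, scale θ): mean = kθ, variance = kθ², so CV = 1/√k.
CV = 1.17, hence k = 1/CV² = 0.731.
Then θ = mean/k = 223/0.731 = 305.

k ≈ 0.731, θ ≈ 305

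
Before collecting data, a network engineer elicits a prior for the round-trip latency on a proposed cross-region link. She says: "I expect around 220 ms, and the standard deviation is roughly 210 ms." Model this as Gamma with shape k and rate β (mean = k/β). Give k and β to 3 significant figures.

k ≈ 1.1, β ≈ 0.00499

For Gamma(k, rate β): mean = k/β, variance = k/β², so CV = 1/√k.
CV = SD/mean = 210/220 = 0.9545, hence k = 1/CV² = 1.1.
Then β = k/mean = 1.1/220 = 0.00499.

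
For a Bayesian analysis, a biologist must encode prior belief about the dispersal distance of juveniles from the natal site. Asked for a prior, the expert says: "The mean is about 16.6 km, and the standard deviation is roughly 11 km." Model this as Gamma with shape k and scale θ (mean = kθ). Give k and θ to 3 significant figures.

For Gamma(k, scale θ): mean = kθ, variance = kθ², so CV = 1/√k.
CV = SD/mean = 11/16.6 = 0.6627, hence k = 1/CV² = 2.28.
Then θ = mean/k = 16.6/2.28 = 7.29.

k ≈ 2.28, θ ≈ 7.29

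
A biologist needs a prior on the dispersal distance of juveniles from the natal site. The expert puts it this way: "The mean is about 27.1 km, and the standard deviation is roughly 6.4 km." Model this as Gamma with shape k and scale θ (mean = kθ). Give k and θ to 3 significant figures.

k ≈ 17.9, θ ≈ 1.51

For Gamma(k, scale θ): mean = kθ, variance = kθ², so CV = 1/√k.
CV = SD/mean = 6.4/27.1 = 0.2362, hence k = 1/CV² = 17.9.
Then θ = mean/k = 27.1/17.9 = 1.51.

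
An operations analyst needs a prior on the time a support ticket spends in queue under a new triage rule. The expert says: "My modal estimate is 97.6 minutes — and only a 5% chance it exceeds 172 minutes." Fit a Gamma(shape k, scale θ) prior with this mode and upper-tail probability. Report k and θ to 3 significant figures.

Gamma(k,θ) with k>1 has mode (k−1)θ, so θ = 97.6/(k−1).
Need P(X < 172) = 0.95 with θ tied to k this way. Start at k = 2, θ = 97.6: P(X<172) ≈ 0.526.
Too low — raise k to concentrate. Iterating converges to k ≈ 9.69.
Then θ = 97.6/(9.69−1) ≈ 11.2.

k ≈ 9.69, θ ≈ 11.2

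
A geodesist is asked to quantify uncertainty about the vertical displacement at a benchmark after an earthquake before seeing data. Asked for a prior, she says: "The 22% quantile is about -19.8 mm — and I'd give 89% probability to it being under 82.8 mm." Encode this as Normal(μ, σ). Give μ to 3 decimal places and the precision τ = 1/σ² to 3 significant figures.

The p-quantile of Normal(μ,σ) is μ + z_p·σ, with z_{0.22} = -0.7722 and z_{0.89} = 1.227.
Eliminate σ: μ = (z₂·x₁ − z₁·x₂)/(z₂ − z₁) = (1.227·-19.8 − (-0.7722)·82.8)/1.999 = 19.839.
Then σ = (x₂ − x₁)/(z₂ − z₁) = (82.8 − -19.8)/1.999 = 51.333.
Precision τ = 1/σ² = 1/51.33² = 0.000379.

μ = 19.839, τ = 0.000379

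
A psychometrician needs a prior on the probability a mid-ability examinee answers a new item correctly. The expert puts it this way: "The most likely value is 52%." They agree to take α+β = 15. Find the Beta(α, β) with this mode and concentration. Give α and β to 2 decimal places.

For α,β > 1 the Beta mode is (α−1)/(α+β−2). With α+β = 15, the mode is (α−1)/13.
Set (α−1)/13 = 0.52 → α = 1 + 0.52·13 = 7.76.
β = 15 − α = 7.24.

α = 7.76, β = 7.24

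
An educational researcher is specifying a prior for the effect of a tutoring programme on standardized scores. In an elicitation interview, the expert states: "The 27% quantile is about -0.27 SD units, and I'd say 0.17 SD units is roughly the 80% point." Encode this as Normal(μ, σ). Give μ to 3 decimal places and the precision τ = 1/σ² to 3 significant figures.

The p-quantile of Normal(μ,σ) is μ + z_p·σ, with z_{0.27} = -0.6128 and z_{0.8} = 0.8416.
Eliminate σ: μ = (z₂·x₁ − z₁·x₂)/(z₂ − z₁) = (0.8416·-0.27 − (-0.6128)·0.17)/1.454 = -0.085.
Then σ = (x₂ − x₁)/(z₂ − z₁) = (0.17 − -0.27)/1.454 = 0.303.
Precision τ = 1/σ² = 1/0.3025² = 10.9.

μ = -0.085, τ = 10.9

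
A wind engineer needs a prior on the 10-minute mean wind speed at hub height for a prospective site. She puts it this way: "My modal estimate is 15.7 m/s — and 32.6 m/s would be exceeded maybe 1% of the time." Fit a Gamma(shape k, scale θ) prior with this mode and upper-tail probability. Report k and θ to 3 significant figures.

k ≈ 10.1, θ ≈ 1.72

Gamma(k,θ) with k>1 has mode (k−1)θ, so θ = 15.7/(k−1).
Need P(X < 32.6) = 0.99 with θ tied to k this way. Start at k = 2, θ = 15.7: P(X<32.6) ≈ 0.614.
Too low — raise k to concentrate. Iterating converges to k ≈ 10.1.
Then θ = 15.7/(10.1−1) ≈ 1.72.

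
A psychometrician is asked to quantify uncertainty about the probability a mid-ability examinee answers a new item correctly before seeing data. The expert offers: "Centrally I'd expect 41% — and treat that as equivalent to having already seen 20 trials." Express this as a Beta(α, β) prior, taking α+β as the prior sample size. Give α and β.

Under the effective-sample-size interpretation, Beta(α, β) has prior mean α/(α+β) and prior sample size α+β.
So α+β = 20 and α/(α+β) = 0.41, giving α = 0.41·20 = 8.2 and β = 20 − 8.2 = 11.8.

α = 8.2, β = 11.8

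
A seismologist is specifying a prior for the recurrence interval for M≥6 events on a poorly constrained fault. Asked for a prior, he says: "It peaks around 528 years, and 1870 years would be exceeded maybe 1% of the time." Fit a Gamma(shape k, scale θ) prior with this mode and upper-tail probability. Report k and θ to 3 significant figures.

Gamma(k,θ) with k>1 has mode (k−1)θ, so θ = 528/(k−1).
Need P(X < 1870) = 0.99 with θ tied to k this way. Start at k = 2, θ = 528: P(X<1870) ≈ 0.868.
Too low — raise k to concentrate. Iterating converges to k ≈ 3.7.
Then θ = 528/(3.7−1) ≈ 196.

k ≈ 3.7, θ ≈ 196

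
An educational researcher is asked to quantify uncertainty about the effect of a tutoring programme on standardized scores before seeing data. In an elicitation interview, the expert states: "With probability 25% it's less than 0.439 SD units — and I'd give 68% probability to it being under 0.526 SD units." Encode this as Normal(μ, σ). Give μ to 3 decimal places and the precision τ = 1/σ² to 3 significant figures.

μ = 0.490, τ = 172

The p-quantile of Normal(μ,σ) is μ + z_p·σ, with z_{0.25} = -0.6745 and z_{0.68} = 0.4677.
Eliminate σ: μ = (z₂·x₁ − z₁·x₂)/(z₂ − z₁) = (0.4677·0.439 − (-0.6745)·0.526)/1.142 = 0.490.
Then σ = (x₂ − x₁)/(z₂ − z₁) = (0.526 − 0.439)/1.142 = 0.076.
Precision τ = 1/σ² = 1/0.07617² = 172.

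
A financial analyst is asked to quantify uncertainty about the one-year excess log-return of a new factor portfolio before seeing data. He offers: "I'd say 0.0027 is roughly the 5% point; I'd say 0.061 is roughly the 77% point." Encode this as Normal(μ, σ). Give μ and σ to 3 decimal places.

The p-quantile of Normal(μ,σ) is μ + z_p·σ, with z_{0.05} = -1.645 and z_{0.77} = 0.7388.
Eliminate σ: μ = (z₂·x₁ − z₁·x₂)/(z₂ − z₁) = (0.7388·0.0027 − (-1.645)·0.061)/2.384 = 0.043.
Then σ = (x₂ − x₁)/(z₂ − z₁) = (0.061 − 0.0027)/2.384 = 0.024.

μ = 0.043, σ = 0.024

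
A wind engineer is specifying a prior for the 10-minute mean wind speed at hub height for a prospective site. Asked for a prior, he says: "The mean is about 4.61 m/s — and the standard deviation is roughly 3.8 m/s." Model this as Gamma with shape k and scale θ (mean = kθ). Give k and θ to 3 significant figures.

For Gamma(k, scale θ): mean = kθ, variance = kθ², so CV = 1/√k.
CV = SD/mean = 3.8/4.61 = 0.8243, hence k = 1/CV² = 1.47.
Then θ = mean/k = 4.61/1.47 = 3.13.

k ≈ 1.47, θ ≈ 3.13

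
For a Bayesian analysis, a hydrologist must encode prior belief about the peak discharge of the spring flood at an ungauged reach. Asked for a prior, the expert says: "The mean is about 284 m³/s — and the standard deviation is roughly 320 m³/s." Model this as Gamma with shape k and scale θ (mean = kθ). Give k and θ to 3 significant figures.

k ≈ 0.788, θ ≈ 361

For Gamma(k, scale θ): mean = kθ, variance = kθ², so CV = 1/√k.
CV = SD/mean = 320/284 = 1.127, hence k = 1/CV² = 0.788.
Then θ = mean/k = 284/0.788 = 361.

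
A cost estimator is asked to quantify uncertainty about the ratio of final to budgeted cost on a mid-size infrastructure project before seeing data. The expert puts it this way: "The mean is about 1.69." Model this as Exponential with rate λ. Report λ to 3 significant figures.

Exponential mean = 1/λ, so λ = 1/1.69 = 0.592.

λ ≈ 0.592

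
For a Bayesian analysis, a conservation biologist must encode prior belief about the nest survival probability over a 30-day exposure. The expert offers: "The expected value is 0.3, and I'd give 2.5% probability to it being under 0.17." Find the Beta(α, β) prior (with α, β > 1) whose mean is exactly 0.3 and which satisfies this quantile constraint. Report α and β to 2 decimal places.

α ≈ 11.96, β ≈ 27.90

With mean 0.3 fixed, write α = 0.3s, β = 0.7s where s = α+β.
Need P(θ < 0.17) = 0.025 under Beta(0.3s, 0.7s). Normal approximation: (q−m)/√(m(1−m)/s) ≈ z_{0.025} = -1.96, so s ≈ 0.3·0.7·(-1.96)²/(0.17−0.3)² = 47.7.
At s = 47.7: P(θ<0.17) ≈ 0.016. Adjusting to match 0.025 gives s ≈ 39.86.
So α = 0.3·39.86 ≈ 11.96, β = 0.7·39.86 ≈ 27.90.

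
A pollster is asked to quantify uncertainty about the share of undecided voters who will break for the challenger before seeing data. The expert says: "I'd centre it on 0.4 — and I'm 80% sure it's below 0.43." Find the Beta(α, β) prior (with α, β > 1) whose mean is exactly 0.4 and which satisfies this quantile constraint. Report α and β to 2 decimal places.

With mean 0.4 fixed, write α = 0.4s, β = 0.6s where s = α+β.
Need P(θ < 0.43) = 0.8 under Beta(0.4s, 0.6s). Normal approximation: (q−m)/√(m(1−m)/s) ≈ z_{0.8} = 0.842, so s ≈ 0.4·0.6·(0.842)²/(0.43−0.4)² = 188.9.
At s = 188.9: P(θ<0.43) ≈ 0.801. Adjusting to match 0.8 gives s ≈ 187.68.
So α = 0.4·187.68 ≈ 75.07, β = 0.6·187.68 ≈ 112.61.

α ≈ 75.07, β ≈ 112.61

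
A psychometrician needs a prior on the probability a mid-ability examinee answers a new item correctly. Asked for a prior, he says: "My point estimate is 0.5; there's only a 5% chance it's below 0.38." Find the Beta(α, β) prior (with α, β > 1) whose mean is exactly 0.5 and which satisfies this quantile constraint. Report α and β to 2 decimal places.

α ≈ 23.05, β ≈ 23.05

With mean 0.5 fixed, write α = 0.5s, β = 0.5s where s = α+β.
Need P(θ < 0.38) = 0.05 under Beta(0.5s, 0.5s). Normal approximation: (q−m)/√(m(1−m)/s) ≈ z_{0.05} = -1.64, so s ≈ 0.5·0.5·(-1.64)²/(0.38−0.5)² = 47.0.
At s = 47.0: P(θ<0.38) ≈ 0.048. Adjusting to match 0.05 gives s ≈ 46.10.
So α = 0.5·46.10 ≈ 23.05, β = 0.5·46.10 ≈ 23.05.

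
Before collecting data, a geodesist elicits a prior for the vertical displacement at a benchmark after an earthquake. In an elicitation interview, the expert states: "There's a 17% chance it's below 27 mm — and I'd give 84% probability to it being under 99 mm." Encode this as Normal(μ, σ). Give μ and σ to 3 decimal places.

μ = 62.256, σ = 36.949

The p-quantile of Normal(μ,σ) is μ + z_p·σ, with z_{0.17} = -0.9542 and z_{0.84} = 0.9945.
Eliminate σ: μ = (z₂·x₁ − z₁·x₂)/(z₂ − z₁) = (0.9945·27 − (-0.9542)·99)/1.949 = 62.256.
Then σ = (x₂ − x₁)/(z₂ − z₁) = (99 − 27)/1.949 = 36.949.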